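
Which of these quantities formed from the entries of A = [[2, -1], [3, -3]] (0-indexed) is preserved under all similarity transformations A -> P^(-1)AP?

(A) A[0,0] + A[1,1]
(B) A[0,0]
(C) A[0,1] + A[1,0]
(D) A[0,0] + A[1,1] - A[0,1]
A

A[0,0] + A[1,1] is the trace of A. By the cyclic property of the trace, tr(P^(-1)AP) = tr(APP^(-1)) = tr(A), so it is the same for every matrix similar to A.

The other combinations are not similarity invariants. For example, take P = [[1, 1], [0, 1]] (det P = 1), so P^(-1) = [[1, -1], [0, 1]] and
B = P^(-1)AP = [[-1, 1], [3, 0]].
Evaluating each option on A and on B:
(A) A[0,0] + A[1,1]: -1 for A, -1 for B -> unchanged
(B) A[0,0]: 2 for A, -1 for B -> changes
(C) A[0,1] + A[1,0]: 2 for A, 4 for B -> changes
(D) A[0,0] + A[1,1] - A[0,1]: 0 for A, -2 for B -> changes

Only (A) A[0,0] + A[1,1] = -1 survives (and it does so for every P, not just this one), so it is the invariant.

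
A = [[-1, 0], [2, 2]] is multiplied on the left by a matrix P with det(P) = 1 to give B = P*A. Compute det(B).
-2

By the multiplicative property of determinants, det(B) = det(P*A) = det(P) * det(A) = det(A),
so the determinant is invariant under multiplication by any determinant-1 matrix; we just need det(A).

det(A) = (-1)(2) - (0)(2) = -2 - 0 = -2

Therefore det(B) = 1 * (-2) = -2.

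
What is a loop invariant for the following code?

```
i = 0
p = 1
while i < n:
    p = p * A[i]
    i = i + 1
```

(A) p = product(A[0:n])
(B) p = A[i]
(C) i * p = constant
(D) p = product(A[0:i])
D

A loop invariant must hold before the first iteration and be re-established by every execution of the body.

(D) p = product(A[0:i]): Initially i = 0 and p = 1 = product of the empty slice A[0:0]. If p = product(A[0:i]) holds at the top of an iteration, the body sets p to product(A[0:i]) * A[i] = product(A[0:i+1]) and then i to i+1, so the property is restored. At exit i = n, giving p = product(A[0:n]).

The other options fail:
(A) p = product(A[0:n]): false before the loop (p = 1, not the full product) -- it only becomes true at exit.
(B) p = A[i]: after the first iteration p = A[0] but i = 1; in general p is a product of several elements, not a single one.
(C) i * p = constant: initially i * p = 0, but after one iteration it is 1 * A[0], which is nonzero in general.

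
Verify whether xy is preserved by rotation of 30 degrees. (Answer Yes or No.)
No

Applying rotation by 30 degrees: x' = x*cos(30 degrees) - y*sin(30 degrees) = sqrt(3)x/2 - y/2, y' = x*sin(30 degrees) + y*cos(30 degrees) = x/2 + sqrt(3)y/2

Substituting into xy:
(sqrt(3)x/2 - y/2)(x/2 + sqrt(3)y/2)
= sqrt(3)x^2/4 + xy/2 - sqrt(3)y^2/4

This differs from the original expression xy, so it is NOT invariant.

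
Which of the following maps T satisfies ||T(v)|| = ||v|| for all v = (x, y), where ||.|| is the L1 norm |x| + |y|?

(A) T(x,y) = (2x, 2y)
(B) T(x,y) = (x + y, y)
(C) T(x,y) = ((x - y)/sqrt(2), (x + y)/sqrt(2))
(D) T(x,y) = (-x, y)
D

A transformation preserves a norm if ||T(v)|| = ||v|| for every v; a single vector where the norm changes rules an option out.

(A) T(x,y) = (2x, 2y): v = (1, 0) has norm |1| + |0| = 1, but T(v) = (2, 0) has norm 2 -- not preserved.
(B) T(x,y) = (x + y, y): v = (0, 1) has norm |0| + |1| = 1, but T(v) = (1, 1) has norm 2 -- not preserved.
(C) T(x,y) = ((x - y)/sqrt(2), (x + y)/sqrt(2)): v = (1, 0) has norm |1| + |0| = 1, but T(v) = (sqrt(2)/2, sqrt(2)/2) has norm sqrt(2) -- not preserved.
(D) T(x,y) = (-x, y): preserves the norm -- it only permutes the coordinates and/or flips signs, which leaves |x| + |y| unchanged.

Therefore the answer is (D).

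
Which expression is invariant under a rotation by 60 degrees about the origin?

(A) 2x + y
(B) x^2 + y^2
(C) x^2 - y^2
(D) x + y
B

A rotation by 60 degrees sends (x, y) to (x/2 - sqrt(3)y/2, sqrt(3)x/2 + y/2).
Substitute the transformed coordinates into each option and compare with the original:
(A) 2x + y  ->  2(x/2 - sqrt(3)y/2) + (sqrt(3)x/2 + y/2) = sqrt(3)x/2 + x - sqrt(3)y + y/2   [differs from 2x + y: not invariant]
(B) x^2 + y^2  ->  (x/2 - sqrt(3)y/2)^2 + (sqrt(3)x/2 + y/2)^2 = x^2 + y^2   [equals x^2 + y^2: invariant]
(C) x^2 - y^2  ->  (x/2 - sqrt(3)y/2)^2 - (sqrt(3)x/2 + y/2)^2 = -x^2/2 - sqrt(3)xy + y^2/2   [differs from x^2 - y^2: not invariant]
(D) x + y  ->  (x/2 - sqrt(3)y/2) + (sqrt(3)x/2 + y/2) = x/2 + sqrt(3)x/2 - sqrt(3)y/2 + y/2   [differs from x + y: not invariant]

Only option (B), x^2 + y^2, is unchanged by the transformation.
Geometrically, x^2 + y^2 is the squared distance from the origin, which every rotation about the origin preserves.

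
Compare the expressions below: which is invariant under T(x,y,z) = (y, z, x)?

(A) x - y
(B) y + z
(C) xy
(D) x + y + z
D

Apply T(x,y,z) = (y, z, x) to each option, i.e. replace (x, y, z) by the transformed coordinates.
Substitute the transformed coordinates into each option and compare with the original:
(A) x - y  ->  (y) - (z) = y - z   [differs from x - y: not invariant]
(B) y + z  ->  (z) + (x) = x + z   [differs from y + z: not invariant]
(C) xy  ->  (y)(z) = yz   [differs from xy: not invariant]
(D) x + y + z  ->  (y) + (z) + (x) = x + y + z   [equals x + y + z: invariant]

Only option (D), x + y + z, is unchanged by the transformation.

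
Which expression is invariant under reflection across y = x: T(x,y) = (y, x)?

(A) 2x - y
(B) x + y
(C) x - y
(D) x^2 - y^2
B

The map is reflection across y = x: T(x,y) = (y, x).
Substitute the transformed coordinates into each option and compare with the original:
(A) 2x - y  ->  2(y) - (x) = -x + 2y   [differs from 2x - y: not invariant]
(B) x + y  ->  (y) + (x) = x + y   [equals x + y: invariant]
(C) x - y  ->  (y) - (x) = -x + y   [differs from x - y: not invariant]
(D) x^2 - y^2  ->  (y)^2 - (x)^2 = -x^2 + y^2   [differs from x^2 - y^2: not invariant]

Only option (B), x + y, is unchanged by the transformation.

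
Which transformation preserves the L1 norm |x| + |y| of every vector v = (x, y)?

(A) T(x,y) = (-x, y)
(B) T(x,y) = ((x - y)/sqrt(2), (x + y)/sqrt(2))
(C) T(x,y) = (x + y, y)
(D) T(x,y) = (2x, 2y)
A

A transformation preserves a norm if ||T(v)|| = ||v|| for every v; a single vector where the norm changes rules an option out.

(A) T(x,y) = (-x, y): preserves the norm -- it only permutes the coordinates and/or flips signs, which leaves |x| + |y| unchanged.
(B) T(x,y) = ((x - y)/sqrt(2), (x + y)/sqrt(2)): v = (1, 0) has norm |1| + |0| = 1, but T(v) = (sqrt(2)/2, sqrt(2)/2) has norm sqrt(2) -- not preserved.
(C) T(x,y) = (x + y, y): v = (0, 1) has norm |0| + |1| = 1, but T(v) = (1, 1) has norm 2 -- not preserved.
(D) T(x,y) = (2x, 2y): v = (1, 0) has norm |1| + |0| = 1, but T(v) = (2, 0) has norm 2 -- not preserved.

Therefore the answer is (A).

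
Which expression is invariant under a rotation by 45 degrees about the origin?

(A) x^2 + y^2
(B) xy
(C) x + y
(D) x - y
A

A rotation by 45 degrees sends (x, y) to (sqrt(2)x/2 - sqrt(2)y/2, sqrt(2)x/2 + sqrt(2)y/2).
Substitute the transformed coordinates into each option and compare with the original:
(A) x^2 + y^2  ->  (sqrt(2)x/2 - sqrt(2)y/2)^2 + (sqrt(2)x/2 + sqrt(2)y/2)^2 = x^2 + y^2   [equals x^2 + y^2: invariant]
(B) xy  ->  (sqrt(2)x/2 - sqrt(2)y/2)(sqrt(2)x/2 + sqrt(2)y/2) = x^2/2 - y^2/2   [differs from xy: not invariant]
(C) x + y  ->  (sqrt(2)x/2 - sqrt(2)y/2) + (sqrt(2)x/2 + sqrt(2)y/2) = sqrt(2)x   [differs from x + y: not invariant]
(D) x - y  ->  (sqrt(2)x/2 - sqrt(2)y/2) - (sqrt(2)x/2 + sqrt(2)y/2) = -sqrt(2)y   [differs from x - y: not invariant]

Only option (A), x^2 + y^2, is unchanged by the transformation.
Geometrically, x^2 + y^2 is the squared distance from the origin, which every rotation about the origin preserves.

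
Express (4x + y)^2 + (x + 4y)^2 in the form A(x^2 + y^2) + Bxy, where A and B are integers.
17(x^2 + y^2) + 16xy

Expanding: (4x + y)^2 = 16x^2 + 8xy + y^2
(x + 4y)^2 = x^2 + 8xy + 16y^2
Sum = (16+1)(x^2+y^2) + 16xy = 17(x^2 + y^2) + 16xy
This is symmetric in x and y.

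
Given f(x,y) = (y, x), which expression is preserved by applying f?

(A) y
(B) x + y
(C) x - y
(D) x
B

For f(x,y) = (y, x):
After applying f: x' = y, y' = x. So x' + y' = y + x = x + y.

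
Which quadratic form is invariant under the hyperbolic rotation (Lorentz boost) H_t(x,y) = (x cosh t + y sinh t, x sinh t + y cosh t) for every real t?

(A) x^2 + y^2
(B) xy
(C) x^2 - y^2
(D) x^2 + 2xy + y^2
C

Write x' = x cosh t + y sinh t, y' = x sinh t + y cosh t and substitute into each option:
(A) x^2 + y^2: (x cosh t + y sinh t)^2 + (x sinh t + y cosh t)^2 = (x^2 + y^2)(cosh^2 t + sinh^2 t) + 4xy sinh t cosh t = (x^2 + y^2) cosh 2t + 2xy sinh 2t   [not invariant for t != 0]
(B) xy: (x cosh t + y sinh t)(x sinh t + y cosh t) = xy(cosh^2 t + sinh^2 t) + (x^2 + y^2) sinh t cosh t = xy cosh 2t + (x^2 + y^2)(sinh 2t)/2   [not invariant for t != 0]
(C) x^2 - y^2: (x cosh t + y sinh t)^2 - (x sinh t + y cosh t)^2 = x^2(cosh^2 t - sinh^2 t) + 2xy(cosh t sinh t - sinh t cosh t) + y^2(sinh^2 t - cosh^2 t) = x^2 - y^2   [invariant, using cosh^2 t - sinh^2 t = 1]
(D) x^2 + 2xy + y^2: (x' + y')^2 with x' + y' = (x + y)(cosh t + sinh t) = (x + y)e^t, so it becomes (x + y)^2 e^(2t)   [not invariant for t != 0]

Only (C) x^2 - y^2 is unchanged; it is the Minkowski form preserved by Lorentz boosts, just as x^2 + y^2 is preserved by ordinary rotations.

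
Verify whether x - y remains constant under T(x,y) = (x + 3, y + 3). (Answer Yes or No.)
Yes

Substitute T(x,y) = (x + 3, y + 3) into the expression and compare with the original.

Original: x - y
After applying T: (x + 3) - (y + 3) = x - y

This is identical to the original x - y, so the expression is invariant.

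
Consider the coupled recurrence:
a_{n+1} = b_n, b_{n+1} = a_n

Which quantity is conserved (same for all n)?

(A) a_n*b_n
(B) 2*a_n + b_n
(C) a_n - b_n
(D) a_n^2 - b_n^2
A

Replace a_n by a_{n+1} = b_n and b_n by b_{n+1} = a_n in each option and simplify:
(A) a_n*b_n  ->  (b_n)*(a_n) = a_n*b_n   [conserved]
(B) 2*a_n + b_n  ->  2*(b_n) + (a_n) = a_n + 2*b_n   [not conserved]
(C) a_n - b_n  ->  (b_n) - (a_n) = -a_n + b_n   [not conserved]
(D) a_n^2 - b_n^2  ->  (b_n)^2 - (a_n)^2 = -a_n^2 + b_n^2   [not conserved]

Only (A) a_n*b_n returns to itself after one step, so it is the conserved quantity.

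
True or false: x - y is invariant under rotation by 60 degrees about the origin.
False

Applying rotation by 60 degrees: x' = x*cos(60 degrees) - y*sin(60 degrees) = x/2 - sqrt(3)y/2, y' = x*sin(60 degrees) + y*cos(60 degrees) = sqrt(3)x/2 + y/2

Substituting into x - y:
(x/2 - sqrt(3)y/2) - (sqrt(3)x/2 + y/2)
= -sqrt(3)x/2 + x/2 - sqrt(3)y/2 - y/2

This differs from the original expression x - y, so it is NOT invariant.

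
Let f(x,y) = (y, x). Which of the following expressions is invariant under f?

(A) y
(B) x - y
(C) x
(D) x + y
D

For f(x,y) = (y, x):
After applying f: x' = y, y' = x. So x' + y' = y + x = x + y.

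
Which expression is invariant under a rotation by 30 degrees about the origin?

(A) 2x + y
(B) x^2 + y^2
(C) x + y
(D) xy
B

A rotation by 30 degrees sends (x, y) to (sqrt(3)x/2 - y/2, x/2 + sqrt(3)y/2).
Substitute the transformed coordinates into each option and compare with the original:
(A) 2x + y  ->  2(sqrt(3)x/2 - y/2) + (x/2 + sqrt(3)y/2) = x/2 + sqrt(3)x - y + sqrt(3)y/2   [differs from 2x + y: not invariant]
(B) x^2 + y^2  ->  (sqrt(3)x/2 - y/2)^2 + (x/2 + sqrt(3)y/2)^2 = x^2 + y^2   [equals x^2 + y^2: invariant]
(C) x + y  ->  (sqrt(3)x/2 - y/2) + (x/2 + sqrt(3)y/2) = x/2 + sqrt(3)x/2 - y/2 + sqrt(3)y/2   [differs from x + y: not invariant]
(D) xy  ->  (sqrt(3)x/2 - y/2)(x/2 + sqrt(3)y/2) = sqrt(3)x^2/4 + xy/2 - sqrt(3)y^2/4   [differs from xy: not invariant]

Only option (B), x^2 + y^2, is unchanged by the transformation.
Geometrically, x^2 + y^2 is the squared distance from the origin, which every rotation about the origin preserves.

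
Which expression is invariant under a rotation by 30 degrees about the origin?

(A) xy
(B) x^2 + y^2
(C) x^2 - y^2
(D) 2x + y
B

A rotation by 30 degrees sends (x, y) to (sqrt(3)x/2 - y/2, x/2 + sqrt(3)y/2).
Substitute the transformed coordinates into each option and compare with the original:
(A) xy  ->  (sqrt(3)x/2 - y/2)(x/2 + sqrt(3)y/2) = sqrt(3)x^2/4 + xy/2 - sqrt(3)y^2/4   [differs from xy: not invariant]
(B) x^2 + y^2  ->  (sqrt(3)x/2 - y/2)^2 + (x/2 + sqrt(3)y/2)^2 = x^2 + y^2   [equals x^2 + y^2: invariant]
(C) x^2 - y^2  ->  (sqrt(3)x/2 - y/2)^2 - (x/2 + sqrt(3)y/2)^2 = x^2/2 - sqrt(3)xy - y^2/2   [differs from x^2 - y^2: not invariant]
(D) 2x + y  ->  2(sqrt(3)x/2 - y/2) + (x/2 + sqrt(3)y/2) = x/2 + sqrt(3)x - y + sqrt(3)y/2   [differs from 2x + y: not invariant]

Only option (B), x^2 + y^2, is unchanged by the transformation.
Geometrically, x^2 + y^2 is the squared distance from the origin, which every rotation about the origin preserves.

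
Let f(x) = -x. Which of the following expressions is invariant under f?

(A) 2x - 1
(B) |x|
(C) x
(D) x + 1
B

For f(x) = -x:
Applying f replaces x by -x. Since |-x| = |x|, the absolute value is unchanged by f, whereas x -> -x, 2x - 1 -> -2x - 1 and x + 1 -> -x + 1 all change.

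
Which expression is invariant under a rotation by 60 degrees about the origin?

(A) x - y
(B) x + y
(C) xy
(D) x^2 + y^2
D

A rotation by 60 degrees sends (x, y) to (x/2 - sqrt(3)y/2, sqrt(3)x/2 + y/2).
Substitute the transformed coordinates into each option and compare with the original:
(A) x - y  ->  (x/2 - sqrt(3)y/2) - (sqrt(3)x/2 + y/2) = -sqrt(3)x/2 + x/2 - sqrt(3)y/2 - y/2   [differs from x - y: not invariant]
(B) x + y  ->  (x/2 - sqrt(3)y/2) + (sqrt(3)x/2 + y/2) = x/2 + sqrt(3)x/2 - sqrt(3)y/2 + y/2   [differs from x + y: not invariant]
(C) xy  ->  (x/2 - sqrt(3)y/2)(sqrt(3)x/2 + y/2) = sqrt(3)x^2/4 - xy/2 - sqrt(3)y^2/4   [differs from xy: not invariant]
(D) x^2 + y^2  ->  (x/2 - sqrt(3)y/2)^2 + (sqrt(3)x/2 + y/2)^2 = x^2 + y^2   [equals x^2 + y^2: invariant]

Only option (D), x^2 + y^2, is unchanged by the transformation.
Geometrically, x^2 + y^2 is the squared distance from the origin, which every rotation about the origin preserves.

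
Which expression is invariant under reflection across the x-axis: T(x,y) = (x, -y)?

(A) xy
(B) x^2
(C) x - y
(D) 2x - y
B

The map is reflection across the x-axis: T(x,y) = (x, -y).
Substitute the transformed coordinates into each option and compare with the original:
(A) xy  ->  (x)(-y) = -xy   [differs from xy: not invariant]
(B) x^2  ->  (x)^2 = x^2   [equals x^2: invariant]
(C) x - y  ->  (x) - (-y) = x + y   [differs from x - y: not invariant]
(D) 2x - y  ->  2(x) - (-y) = 2x + y   [differs from 2x - y: not invariant]

Only option (B), x^2, is unchanged by the transformation.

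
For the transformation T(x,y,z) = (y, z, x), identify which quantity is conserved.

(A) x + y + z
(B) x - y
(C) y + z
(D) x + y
A

Apply T(x,y,z) = (y, z, x) to each option, i.e. replace (x, y, z) by the transformed coordinates.
Substitute the transformed coordinates into each option and compare with the original:
(A) x + y + z  ->  (y) + (z) + (x) = x + y + z   [equals x + y + z: invariant]
(B) x - y  ->  (y) - (z) = y - z   [differs from x - y: not invariant]
(C) y + z  ->  (z) + (x) = x + z   [differs from y + z: not invariant]
(D) x + y  ->  (y) + (z) = y + z   [differs from x + y: not invariant]

Only option (A), x + y + z, is unchanged by the transformation.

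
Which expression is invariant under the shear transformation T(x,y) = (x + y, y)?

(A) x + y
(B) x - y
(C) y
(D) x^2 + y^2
C

Under the shear T(x,y) = (x + y, y):
Substitute the transformed coordinates into each option and compare with the original:
(A) x + y  ->  (x + y) + (y) = x + 2y   [differs from x + y: not invariant]
(B) x - y  ->  (x + y) - (y) = x   [differs from x - y: not invariant]
(C) y  ->  (y) = y   [equals y: invariant]
(D) x^2 + y^2  ->  (x + y)^2 + (y)^2 = x^2 + 2xy + 2y^2   [differs from x^2 + y^2: not invariant]

Only option (C), y, is unchanged by the transformation.
A horizontal shear moves points parallel to the x-axis, so the y-coordinate (and any function of y alone) is unchanged.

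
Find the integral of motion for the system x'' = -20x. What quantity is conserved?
E = (x')^2 + 20x^2

Multiply the equation by x':
x' * x'' = -20x * x'
The left side is d/dt[(x')^2/2] and the right side is d/dt[-20x^2/2], so
d/dt[(x')^2/2 + 20x^2/2] = 0, i.e. (x')^2/2 + 20x^2/2 = constant.
Multiplying by 2, the integral of motion is E = (x')^2 + 20x^2.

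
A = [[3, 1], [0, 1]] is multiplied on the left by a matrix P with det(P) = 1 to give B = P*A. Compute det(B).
3

By the multiplicative property of determinants, det(B) = det(P*A) = det(P) * det(A) = det(A),
so the determinant is invariant under multiplication by any determinant-1 matrix; we just need det(A).

det(A) = (3)(1) - (1)(0) = 3 - 0 = 3

Therefore det(B) = 1 * 3 = 3.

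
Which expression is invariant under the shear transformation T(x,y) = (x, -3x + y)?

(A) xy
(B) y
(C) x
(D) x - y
C

Under the shear T(x,y) = (x, -3x + y):
Substitute the transformed coordinates into each option and compare with the original:
(A) xy  ->  (x)(-3x + y) = -3x^2 + xy   [differs from xy: not invariant]
(B) y  ->  (-3x + y) = -3x + y   [differs from y: not invariant]
(C) x  ->  (x) = x   [equals x: invariant]
(D) x - y  ->  (x) - (-3x + y) = 4x - y   [differs from x - y: not invariant]

Only option (C), x, is unchanged by the transformation.
A vertical shear moves points parallel to the y-axis, so the x-coordinate (and any function of x alone) is unchanged.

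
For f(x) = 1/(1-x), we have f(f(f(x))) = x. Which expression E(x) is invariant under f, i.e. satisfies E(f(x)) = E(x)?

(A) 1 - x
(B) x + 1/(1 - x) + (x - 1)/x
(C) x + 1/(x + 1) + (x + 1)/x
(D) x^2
B

Replace x by f(x) = 1/(1 - x) in each option and simplify. As a quick numerical cross-check, also compare E(3) with E(f(3)) = E(-1/2).

(A) 1 - x  ->  1 - (1/(1 - x)) = x/(x - 1); check: E(3) = -2 but E(-1/2) = 3/2.   [not invariant]
(B) x + 1/(1 - x) + (x - 1)/x  ->  (1/(1 - x)) + 1/(1 - (1/(1 - x))) + ((1/(1 - x)) - 1)/(1/(1 - x)), which simplifies back to x + 1/(1 - x) + (x - 1)/x; check: E(3) = 19/6, E(-1/2) = 19/6.   [invariant]
(C) x + 1/(x + 1) + (x + 1)/x  ->  (1/(1 - x)) + 1/((1/(1 - x)) + 1) + ((1/(1 - x)) + 1)/(1/(1 - x)) = (-x^3 + 6x^2 - 11x + 7)/(x^2 - 3x + 2); check: E(3) = 55/12 but E(-1/2) = 1/2.   [not invariant]
(D) x^2  ->  (1/(1 - x))^2 = (x - 1)^(-2); check: E(3) = 9 but E(-1/2) = 1/4.   [not invariant]

Only (B) is unchanged. Indeed f(f(x)) = 1/(1 - 1/(1-x)) = (1-x)/(-x) = (x-1)/x, so E(x) = x + f(x) + f(f(x)) is the sum over the whole 3-cycle; applying f just permutes the three terms cyclically (x -> f(x) -> f(f(x)) -> x), leaving the sum unchanged.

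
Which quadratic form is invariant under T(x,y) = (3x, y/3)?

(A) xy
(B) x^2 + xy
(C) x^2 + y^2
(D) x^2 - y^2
A

T multiplies x by 3 and divides y by 3.
Substitute the transformed coordinates into each option and compare with the original:
(A) xy  ->  (3x)(y/3) = xy   [equals xy: invariant]
(B) x^2 + xy  ->  (3x)^2 + (3x)(y/3) = 9x^2 + xy   [differs from x^2 + xy: not invariant]
(C) x^2 + y^2  ->  (3x)^2 + (y/3)^2 = 9x^2 + y^2/9   [differs from x^2 + y^2: not invariant]
(D) x^2 - y^2  ->  (3x)^2 - (y/3)^2 = 9x^2 - y^2/9   [differs from x^2 - y^2: not invariant]

Only option (A), xy, is unchanged by the transformation.
The factors 3 and 1/3 cancel only in the pure product xy.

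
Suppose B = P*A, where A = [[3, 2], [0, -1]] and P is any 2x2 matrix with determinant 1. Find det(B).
-3

By the multiplicative property of determinants, det(B) = det(P*A) = det(P) * det(A) = det(A),
so the determinant is invariant under multiplication by any determinant-1 matrix; we just need det(A).

det(A) = (3)(-1) - (2)(0) = -3 - 0 = -3

Therefore det(B) = 1 * (-3) = -3.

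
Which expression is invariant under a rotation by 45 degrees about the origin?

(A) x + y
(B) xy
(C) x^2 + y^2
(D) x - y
C

A rotation by 45 degrees sends (x, y) to (sqrt(2)x/2 - sqrt(2)y/2, sqrt(2)x/2 + sqrt(2)y/2).
Substitute the transformed coordinates into each option and compare with the original:
(A) x + y  ->  (sqrt(2)x/2 - sqrt(2)y/2) + (sqrt(2)x/2 + sqrt(2)y/2) = sqrt(2)x   [differs from x + y: not invariant]
(B) xy  ->  (sqrt(2)x/2 - sqrt(2)y/2)(sqrt(2)x/2 + sqrt(2)y/2) = x^2/2 - y^2/2   [differs from xy: not invariant]
(C) x^2 + y^2  ->  (sqrt(2)x/2 - sqrt(2)y/2)^2 + (sqrt(2)x/2 + sqrt(2)y/2)^2 = x^2 + y^2   [equals x^2 + y^2: invariant]
(D) x - y  ->  (sqrt(2)x/2 - sqrt(2)y/2) - (sqrt(2)x/2 + sqrt(2)y/2) = -sqrt(2)y   [differs from x - y: not invariant]

Only option (C), x^2 + y^2, is unchanged by the transformation.
Geometrically, x^2 + y^2 is the squared distance from the origin, which every rotation about the origin preserves.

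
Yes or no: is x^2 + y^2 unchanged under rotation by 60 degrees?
Yes

Applying rotation by 60 degrees: x' = x*cos(60 degrees) - y*sin(60 degrees) = x/2 - sqrt(3)y/2, y' = x*sin(60 degrees) + y*cos(60 degrees) = sqrt(3)x/2 + y/2

Substituting into x^2 + y^2:
(x/2 - sqrt(3)y/2)^2 + (sqrt(3)x/2 + y/2)^2
= x^2 + y^2

This equals the original expression x^2 + y^2, so it IS invariant.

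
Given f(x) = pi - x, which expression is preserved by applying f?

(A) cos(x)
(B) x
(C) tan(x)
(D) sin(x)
D

For f(x) = pi - x:
sin(pi - x) = sin(x), so sine is invariant under this transformation.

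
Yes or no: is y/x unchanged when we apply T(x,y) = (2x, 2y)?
Yes

Substitute T(x,y) = (2x, 2y) into the expression and compare with the original.

Original: y/x
After applying T: (2y)/(2x) = y/x

This is identical to the original y/x, so the expression is invariant.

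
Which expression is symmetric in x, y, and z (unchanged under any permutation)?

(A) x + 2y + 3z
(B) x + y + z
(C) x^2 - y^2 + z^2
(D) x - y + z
B

A symmetric expression is unchanged when the variables are permuted; here the transformation to test is the swap (x, y) -> (y, x).
A symmetric expression must survive every permutation; the single swap x <-> y already eliminates the distractors, and the keyed expression is also unchanged by x <-> z and y <-> z (each variable enters it in exactly the same way).
Substitute the transformed coordinates into each option and compare with the original:
(A) x + 2y + 3z  ->  (y) + 2(x) + 3z = 2x + y + 3z   [differs from x + 2y + 3z: not invariant]
(B) x + y + z  ->  (y) + (x) + z = x + y + z   [equals x + y + z: invariant]
(C) x^2 - y^2 + z^2  ->  (y)^2 - (x)^2 + z^2 = -x^2 + y^2 + z^2   [differs from x^2 - y^2 + z^2: not invariant]
(D) x - y + z  ->  (y) - (x) + z = -x + y + z   [differs from x - y + z: not invariant]

Only option (B), x + y + z, is unchanged by the transformation.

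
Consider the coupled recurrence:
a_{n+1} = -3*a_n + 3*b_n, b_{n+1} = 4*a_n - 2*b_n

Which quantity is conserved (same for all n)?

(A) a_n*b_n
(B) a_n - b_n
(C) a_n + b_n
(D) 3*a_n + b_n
C

Replace a_n by a_{n+1} = -3*a_n + 3*b_n and b_n by b_{n+1} = 4*a_n - 2*b_n in each option and simplify:
(A) a_n*b_n  ->  (-3*a_n + 3*b_n)*(4*a_n - 2*b_n) = -12*a_n^2 + 18*a_n*b_n - 6*b_n^2   [not conserved]
(B) a_n - b_n  ->  (-3*a_n + 3*b_n) - (4*a_n - 2*b_n) = -7*a_n + 5*b_n   [not conserved]
(C) a_n + b_n  ->  (-3*a_n + 3*b_n) + (4*a_n - 2*b_n) = a_n + b_n   [conserved]
(D) 3*a_n + b_n  ->  3*(-3*a_n + 3*b_n) + (4*a_n - 2*b_n) = -5*a_n + 7*b_n   [not conserved]

Only (C) a_n + b_n returns to itself after one step, so it is the conserved quantity.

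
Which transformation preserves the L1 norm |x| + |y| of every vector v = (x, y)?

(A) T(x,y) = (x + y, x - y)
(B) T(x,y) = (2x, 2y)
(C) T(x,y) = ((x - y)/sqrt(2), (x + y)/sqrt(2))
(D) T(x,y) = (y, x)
D

A transformation preserves a norm if ||T(v)|| = ||v|| for every v; a single vector where the norm changes rules an option out.

(A) T(x,y) = (x + y, x - y): v = (1, 0) has norm |1| + |0| = 1, but T(v) = (1, 1) has norm 2 -- not preserved.
(B) T(x,y) = (2x, 2y): v = (1, 0) has norm |1| + |0| = 1, but T(v) = (2, 0) has norm 2 -- not preserved.
(C) T(x,y) = ((x - y)/sqrt(2), (x + y)/sqrt(2)): v = (1, 0) has norm |1| + |0| = 1, but T(v) = (sqrt(2)/2, sqrt(2)/2) has norm sqrt(2) -- not preserved.
(D) T(x,y) = (y, x): preserves the norm -- it only permutes the coordinates and/or flips signs, which leaves |x| + |y| unchanged.

Therefore the answer is (D).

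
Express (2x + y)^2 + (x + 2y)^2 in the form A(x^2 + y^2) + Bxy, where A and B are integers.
5(x^2 + y^2) + 8xy

Expanding: (2x + y)^2 = 4x^2 + 4xy + y^2
(x + 2y)^2 = x^2 + 4xy + 4y^2
Sum = (4+1)(x^2+y^2) + 8xy = 5(x^2 + y^2) + 8xy
This is symmetric in x and y.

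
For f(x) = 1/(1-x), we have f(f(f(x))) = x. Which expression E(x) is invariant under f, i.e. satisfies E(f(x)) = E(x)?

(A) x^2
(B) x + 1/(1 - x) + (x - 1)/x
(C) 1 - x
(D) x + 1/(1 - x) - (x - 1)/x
B

Replace x by f(x) = 1/(1 - x) in each option and simplify. As a quick numerical cross-check, also compare E(3) with E(f(3)) = E(-1/2).

(A) x^2  ->  (1/(1 - x))^2 = (x - 1)^(-2); check: E(3) = 9 but E(-1/2) = 1/4.   [not invariant]
(B) x + 1/(1 - x) + (x - 1)/x  ->  (1/(1 - x)) + 1/(1 - (1/(1 - x))) + ((1/(1 - x)) - 1)/(1/(1 - x)), which simplifies back to x + 1/(1 - x) + (x - 1)/x; check: E(3) = 19/6, E(-1/2) = 19/6.   [invariant]
(C) 1 - x  ->  1 - (1/(1 - x)) = x/(x - 1); check: E(3) = -2 but E(-1/2) = 3/2.   [not invariant]
(D) x + 1/(1 - x) - (x - 1)/x  ->  (1/(1 - x)) + 1/(1 - (1/(1 - x))) - ((1/(1 - x)) - 1)/(1/(1 - x)) = (x^2(1 - x) - x + (x - 1)^2)/(x(x - 1)); check: E(3) = 11/6 but E(-1/2) = -17/6.   [not invariant]

Only (B) is unchanged. Indeed f(f(x)) = 1/(1 - 1/(1-x)) = (1-x)/(-x) = (x-1)/x, so E(x) = x + f(x) + f(f(x)) is the sum over the whole 3-cycle; applying f just permutes the three terms cyclically (x -> f(x) -> f(f(x)) -> x), leaving the sum unchanged.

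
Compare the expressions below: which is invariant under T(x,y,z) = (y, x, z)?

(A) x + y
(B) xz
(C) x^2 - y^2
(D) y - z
A

Apply T(x,y,z) = (y, x, z) to each option, i.e. replace (x, y, z) by the transformed coordinates.
Substitute the transformed coordinates into each option and compare with the original:
(A) x + y  ->  (y) + (x) = x + y   [equals x + y: invariant]
(B) xz  ->  (y)(z) = yz   [differs from xz: not invariant]
(C) x^2 - y^2  ->  (y)^2 - (x)^2 = -x^2 + y^2   [differs from x^2 - y^2: not invariant]
(D) y - z  ->  (x) - (z) = x - z   [differs from y - z: not invariant]

Only option (A), x + y, is unchanged by the transformation.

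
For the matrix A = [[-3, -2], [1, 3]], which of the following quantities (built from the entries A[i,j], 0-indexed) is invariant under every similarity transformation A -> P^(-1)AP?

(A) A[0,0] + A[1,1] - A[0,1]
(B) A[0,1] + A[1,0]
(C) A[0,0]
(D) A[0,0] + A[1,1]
D

A[0,0] + A[1,1] is the trace of A. By the cyclic property of the trace, tr(P^(-1)AP) = tr(APP^(-1)) = tr(A), so it is the same for every matrix similar to A.

The other combinations are not similarity invariants. For example, take P = [[1, 1], [0, 1]] (det P = 1), so P^(-1) = [[1, -1], [0, 1]] and
B = P^(-1)AP = [[-4, -9], [1, 4]].
Evaluating each option on A and on B:
(A) A[0,0] + A[1,1] - A[0,1]: 2 for A, 9 for B -> changes
(B) A[0,1] + A[1,0]: -1 for A, -8 for B -> changes
(C) A[0,0]: -3 for A, -4 for B -> changes
(D) A[0,0] + A[1,1]: 0 for A, 0 for B -> unchanged

Only (D) A[0,0] + A[1,1] = 0 survives (and it does so for every P, not just this one), so it is the invariant.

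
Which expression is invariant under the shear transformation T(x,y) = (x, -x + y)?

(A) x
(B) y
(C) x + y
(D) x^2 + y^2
A

Under the shear T(x,y) = (x, -x + y):
Substitute the transformed coordinates into each option and compare with the original:
(A) x  ->  (x) = x   [equals x: invariant]
(B) y  ->  (-x + y) = -x + y   [differs from y: not invariant]
(C) x + y  ->  (x) + (-x + y) = y   [differs from x + y: not invariant]
(D) x^2 + y^2  ->  (x)^2 + (-x + y)^2 = 2x^2 - 2xy + y^2   [differs from x^2 + y^2: not invariant]

Only option (A), x, is unchanged by the transformation.
A vertical shear moves points parallel to the y-axis, so the x-coordinate (and any function of x alone) is unchanged.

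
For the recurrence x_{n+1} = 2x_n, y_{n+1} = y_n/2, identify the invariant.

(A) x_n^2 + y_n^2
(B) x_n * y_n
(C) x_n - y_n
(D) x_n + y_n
B

For the recurrence x_{n+1} = 2x_n, y_{n+1} = y_n/2:

x_{n+1} * y_{n+1} = (2x_n) * (y_n/2) = x_n * y_n
The product is conserved.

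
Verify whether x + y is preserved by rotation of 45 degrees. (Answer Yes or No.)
No

Applying rotation by 45 degrees: x' = x*cos(45 degrees) - y*sin(45 degrees) = sqrt(2)x/2 - sqrt(2)y/2, y' = x*sin(45 degrees) + y*cos(45 degrees) = sqrt(2)x/2 + sqrt(2)y/2

Substituting into x + y:
(sqrt(2)x/2 - sqrt(2)y/2) + (sqrt(2)x/2 + sqrt(2)y/2)
= sqrt(2)x

This differs from the original expression x + y, so it is NOT invariant.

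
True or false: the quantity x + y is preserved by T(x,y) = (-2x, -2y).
False

Substitute T(x,y) = (-2x, -2y) into the expression and compare with the original.

Original: x + y
After applying T: (-2x) + (-2y) = -2x - 2y

This differs from the original x + y (difference: -3x - 3y), so the expression is NOT invariant.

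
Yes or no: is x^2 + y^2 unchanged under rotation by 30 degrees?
Yes

Applying rotation by 30 degrees: x' = x*cos(30 degrees) - y*sin(30 degrees) = sqrt(3)x/2 - y/2, y' = x*sin(30 degrees) + y*cos(30 degrees) = x/2 + sqrt(3)y/2

Substituting into x^2 + y^2:
(sqrt(3)x/2 - y/2)^2 + (x/2 + sqrt(3)y/2)^2
= x^2 + y^2

This equals the original expression x^2 + y^2, so it IS invariant.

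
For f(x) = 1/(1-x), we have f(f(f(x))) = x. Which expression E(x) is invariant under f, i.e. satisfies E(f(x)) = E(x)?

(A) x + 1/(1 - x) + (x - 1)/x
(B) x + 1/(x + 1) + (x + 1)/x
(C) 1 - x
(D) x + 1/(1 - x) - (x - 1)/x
A

Replace x by f(x) = 1/(1 - x) in each option and simplify. As a quick numerical cross-check, also compare E(4) with E(f(4)) = E(-1/3).

(A) x + 1/(1 - x) + (x - 1)/x  ->  (1/(1 - x)) + 1/(1 - (1/(1 - x))) + ((1/(1 - x)) - 1)/(1/(1 - x)), which simplifies back to x + 1/(1 - x) + (x - 1)/x; check: E(4) = 53/12, E(-1/3) = 53/12.   [invariant]
(B) x + 1/(x + 1) + (x + 1)/x  ->  (1/(1 - x)) + 1/((1/(1 - x)) + 1) + ((1/(1 - x)) + 1)/(1/(1 - x)) = (-x^3 + 6x^2 - 11x + 7)/(x^2 - 3x + 2); check: E(4) = 109/20 but E(-1/3) = -5/6.   [not invariant]
(C) 1 - x  ->  1 - (1/(1 - x)) = x/(x - 1); check: E(4) = -3 but E(-1/3) = 4/3.   [not invariant]
(D) x + 1/(1 - x) - (x - 1)/x  ->  (1/(1 - x)) + 1/(1 - (1/(1 - x))) - ((1/(1 - x)) - 1)/(1/(1 - x)) = (x^2(1 - x) - x + (x - 1)^2)/(x(x - 1)); check: E(4) = 35/12 but E(-1/3) = -43/12.   [not invariant]

Only (A) is unchanged. Indeed f(f(x)) = 1/(1 - 1/(1-x)) = (1-x)/(-x) = (x-1)/x, so E(x) = x + f(x) + f(f(x)) is the sum over the whole 3-cycle; applying f just permutes the three terms cyclically (x -> f(x) -> f(f(x)) -> x), leaving the sum unchanged.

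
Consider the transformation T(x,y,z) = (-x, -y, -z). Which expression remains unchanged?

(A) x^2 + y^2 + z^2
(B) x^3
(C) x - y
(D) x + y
A

Apply T(x,y,z) = (-x, -y, -z) to each option, i.e. replace (x, y, z) by the transformed coordinates.
Substitute the transformed coordinates into each option and compare with the original:
(A) x^2 + y^2 + z^2  ->  (-x)^2 + (-y)^2 + (-z)^2 = x^2 + y^2 + z^2   [equals x^2 + y^2 + z^2: invariant]
(B) x^3  ->  (-x)^3 = -x^3   [differs from x^3: not invariant]
(C) x - y  ->  (-x) - (-y) = -x + y   [differs from x - y: not invariant]
(D) x + y  ->  (-x) + (-y) = -x - y   [differs from x + y: not invariant]

Only option (A), x^2 + y^2 + z^2, is unchanged by the transformation.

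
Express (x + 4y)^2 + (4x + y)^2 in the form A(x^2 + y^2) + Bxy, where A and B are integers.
17(x^2 + y^2) + 16xy

Expanding: (x + 4y)^2 = x^2 + 8xy + 16y^2
(4x + y)^2 = 16x^2 + 8xy + y^2
Sum = (1+16)(x^2+y^2) + 16xy = 17(x^2 + y^2) + 16xy
This is symmetric in x and y.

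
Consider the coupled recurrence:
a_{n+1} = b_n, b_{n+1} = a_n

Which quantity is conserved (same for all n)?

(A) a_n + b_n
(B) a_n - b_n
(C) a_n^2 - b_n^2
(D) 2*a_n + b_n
A

Replace a_n by a_{n+1} = b_n and b_n by b_{n+1} = a_n in each option and simplify:
(A) a_n + b_n  ->  (b_n) + (a_n) = a_n + b_n   [conserved]
(B) a_n - b_n  ->  (b_n) - (a_n) = -a_n + b_n   [not conserved]
(C) a_n^2 - b_n^2  ->  (b_n)^2 - (a_n)^2 = -a_n^2 + b_n^2   [not conserved]
(D) 2*a_n + b_n  ->  2*(b_n) + (a_n) = a_n + 2*b_n   [not conserved]

Only (A) a_n + b_n returns to itself after one step, so it is the conserved quantity.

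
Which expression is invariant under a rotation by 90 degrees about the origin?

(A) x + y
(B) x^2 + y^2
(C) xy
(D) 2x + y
B

A rotation by 90 degrees sends (x, y) to (-y, x).
Substitute the transformed coordinates into each option and compare with the original:
(A) x + y  ->  (-y) + (x) = x - y   [differs from x + y: not invariant]
(B) x^2 + y^2  ->  (-y)^2 + (x)^2 = x^2 + y^2   [equals x^2 + y^2: invariant]
(C) xy  ->  (-y)(x) = -xy   [differs from xy: not invariant]
(D) 2x + y  ->  2(-y) + (x) = x - 2y   [differs from 2x + y: not invariant]

Only option (B), x^2 + y^2, is unchanged by the transformation.
Geometrically, x^2 + y^2 is the squared distance from the origin, which every rotation about the origin preserves.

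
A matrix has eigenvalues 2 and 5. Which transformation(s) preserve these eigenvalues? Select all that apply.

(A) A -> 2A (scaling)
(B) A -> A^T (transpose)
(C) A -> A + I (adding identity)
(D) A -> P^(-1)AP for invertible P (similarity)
B and D

Eigenvalues are preserved by:
1. Similarity transformations: A -> P^(-1)AP (same characteristic polynomial)
2. Transpose: A^T has the same eigenvalues as A

Eigenvalues are NOT preserved by:
- Adding identity: eigenvalues become 2+1, 5+1
- Scaling: eigenvalues become 4, 10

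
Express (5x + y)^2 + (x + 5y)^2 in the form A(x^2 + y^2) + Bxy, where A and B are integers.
26(x^2 + y^2) + 20xy

Expanding: (5x + y)^2 = 25x^2 + 10xy + y^2
(x + 5y)^2 = x^2 + 10xy + 25y^2
Sum = (25+1)(x^2+y^2) + 20xy = 26(x^2 + y^2) + 20xy
This is symmetric in x and y.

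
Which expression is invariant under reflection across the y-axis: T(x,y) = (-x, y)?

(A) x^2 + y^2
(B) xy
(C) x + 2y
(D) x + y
A

The map is reflection across the y-axis: T(x,y) = (-x, y).
Substitute the transformed coordinates into each option and compare with the original:
(A) x^2 + y^2  ->  (-x)^2 + (y)^2 = x^2 + y^2   [equals x^2 + y^2: invariant]
(B) xy  ->  (-x)(y) = -xy   [differs from xy: not invariant]
(C) x + 2y  ->  (-x) + 2(y) = -x + 2y   [differs from x + 2y: not invariant]
(D) x + y  ->  (-x) + (y) = -x + y   [differs from x + y: not invariant]

Only option (A), x^2 + y^2, is unchanged by the transformation.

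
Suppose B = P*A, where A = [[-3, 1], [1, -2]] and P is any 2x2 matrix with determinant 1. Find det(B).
5

By the multiplicative property of determinants, det(B) = det(P*A) = det(P) * det(A) = det(A),
so the determinant is invariant under multiplication by any determinant-1 matrix; we just need det(A).

det(A) = (-3)(-2) - (1)(1) = 6 - 1 = 5

Therefore det(B) = 1 * 5 = 5.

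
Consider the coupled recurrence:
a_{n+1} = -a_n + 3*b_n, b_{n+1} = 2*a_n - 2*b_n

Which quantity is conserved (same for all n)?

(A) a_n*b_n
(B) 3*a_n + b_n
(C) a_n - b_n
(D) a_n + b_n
D

Replace a_n by a_{n+1} = -a_n + 3*b_n and b_n by b_{n+1} = 2*a_n - 2*b_n in each option and simplify:
(A) a_n*b_n  ->  (-a_n + 3*b_n)*(2*a_n - 2*b_n) = -2*a_n^2 + 8*a_n*b_n - 6*b_n^2   [not conserved]
(B) 3*a_n + b_n  ->  3*(-a_n + 3*b_n) + (2*a_n - 2*b_n) = -a_n + 7*b_n   [not conserved]
(C) a_n - b_n  ->  (-a_n + 3*b_n) - (2*a_n - 2*b_n) = -3*a_n + 5*b_n   [not conserved]
(D) a_n + b_n  ->  (-a_n + 3*b_n) + (2*a_n - 2*b_n) = a_n + b_n   [conserved]

Only (D) a_n + b_n returns to itself after one step, so it is the conserved quantity.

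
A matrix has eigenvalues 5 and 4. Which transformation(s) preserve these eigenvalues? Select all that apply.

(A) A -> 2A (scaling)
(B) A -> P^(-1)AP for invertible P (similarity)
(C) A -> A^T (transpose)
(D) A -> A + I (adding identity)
B and C

Eigenvalues are preserved by:
1. Similarity transformations: A -> P^(-1)AP (same characteristic polynomial)
2. Transpose: A^T has the same eigenvalues as A

Eigenvalues are NOT preserved by:
- Adding identity: eigenvalues become 5+1, 4+1
- Scaling: eigenvalues become 10, 8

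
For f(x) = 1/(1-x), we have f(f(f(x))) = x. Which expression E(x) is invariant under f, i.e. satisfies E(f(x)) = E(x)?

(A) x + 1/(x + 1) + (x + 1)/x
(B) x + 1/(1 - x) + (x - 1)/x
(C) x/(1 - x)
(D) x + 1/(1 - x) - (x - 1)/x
B

Replace x by f(x) = 1/(1 - x) in each option and simplify. As a quick numerical cross-check, also compare E(5) with E(f(5)) = E(-1/4).

(A) x + 1/(x + 1) + (x + 1)/x  ->  (1/(1 - x)) + 1/((1/(1 - x)) + 1) + ((1/(1 - x)) + 1)/(1/(1 - x)) = (-x^3 + 6x^2 - 11x + 7)/(x^2 - 3x + 2); check: E(5) = 191/30 but E(-1/4) = -23/12.   [not invariant]
(B) x + 1/(1 - x) + (x - 1)/x  ->  (1/(1 - x)) + 1/(1 - (1/(1 - x))) + ((1/(1 - x)) - 1)/(1/(1 - x)), which simplifies back to x + 1/(1 - x) + (x - 1)/x; check: E(5) = 111/20, E(-1/4) = 111/20.   [invariant]
(C) x/(1 - x)  ->  (1/(1 - x))/(1 - (1/(1 - x))) = -1/x; check: E(5) = -5/4 but E(-1/4) = -1/5.   [not invariant]
(D) x + 1/(1 - x) - (x - 1)/x  ->  (1/(1 - x)) + 1/(1 - (1/(1 - x))) - ((1/(1 - x)) - 1)/(1/(1 - x)) = (x^2(1 - x) - x + (x - 1)^2)/(x(x - 1)); check: E(5) = 79/20 but E(-1/4) = -89/20.   [not invariant]

Only (B) is unchanged. Indeed f(f(x)) = 1/(1 - 1/(1-x)) = (1-x)/(-x) = (x-1)/x, so E(x) = x + f(x) + f(f(x)) is the sum over the whole 3-cycle; applying f just permutes the three terms cyclically (x -> f(x) -> f(f(x)) -> x), leaving the sum unchanged.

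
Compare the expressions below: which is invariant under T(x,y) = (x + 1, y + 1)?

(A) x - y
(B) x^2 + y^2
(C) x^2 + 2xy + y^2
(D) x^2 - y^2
A

An expression E(x,y) is invariant under T if E(T(x,y)) = E(x,y). Here T(x,y) = (x + 1, y + 1).
Substitute the transformed coordinates into each option and compare with the original:
(A) x - y  ->  (x + 1) - (y + 1) = x - y   [equals x - y: invariant]
(B) x^2 + y^2  ->  (x + 1)^2 + (y + 1)^2 = x^2 + 2x + y^2 + 2y + 2   [differs from x^2 + y^2: not invariant]
(C) x^2 + 2xy + y^2  ->  (x + 1)^2 + 2(x + 1)(y + 1) + (y + 1)^2 = x^2 + 2xy + 4x + y^2 + 4y + 4   [differs from x^2 + 2xy + y^2: not invariant]
(D) x^2 - y^2  ->  (x + 1)^2 - (y + 1)^2 = x^2 + 2x - y^2 - 2y   [differs from x^2 - y^2: not invariant]

Only option (A), x - y, is unchanged by the transformation.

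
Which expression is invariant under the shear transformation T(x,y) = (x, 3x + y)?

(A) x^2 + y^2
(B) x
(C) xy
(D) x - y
B

Under the shear T(x,y) = (x, 3x + y):
Substitute the transformed coordinates into each option and compare with the original:
(A) x^2 + y^2  ->  (x)^2 + (3x + y)^2 = 10x^2 + 6xy + y^2   [differs from x^2 + y^2: not invariant]
(B) x  ->  (x) = x   [equals x: invariant]
(C) xy  ->  (x)(3x + y) = 3x^2 + xy   [differs from xy: not invariant]
(D) x - y  ->  (x) - (3x + y) = -2x - y   [differs from x - y: not invariant]

Only option (B), x, is unchanged by the transformation.
A vertical shear moves points parallel to the y-axis, so the x-coordinate (and any function of x alone) is unchanged.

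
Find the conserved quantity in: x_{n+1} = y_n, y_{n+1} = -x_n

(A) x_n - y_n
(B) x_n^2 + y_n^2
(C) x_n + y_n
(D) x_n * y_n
B

For the recurrence x_{n+1} = y_n, y_{n+1} = -x_n:

x_{n+1}^2 + y_{n+1}^2 = y_n^2 + (-x_n)^2 = x_n^2 + y_n^2
The sum of squares is conserved (like energy in a harmonic oscillator).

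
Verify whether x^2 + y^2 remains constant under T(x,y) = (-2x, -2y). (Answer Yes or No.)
No

Substitute T(x,y) = (-2x, -2y) into the expression and compare with the original.

Original: x^2 + y^2
After applying T: (-2x)^2 + (-2y)^2 = 4x^2 + 4y^2

This differs from the original x^2 + y^2 (difference: 3x^2 + 3y^2), so the expression is NOT invariant.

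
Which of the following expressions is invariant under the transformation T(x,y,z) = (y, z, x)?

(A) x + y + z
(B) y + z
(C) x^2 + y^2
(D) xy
A

Apply T(x,y,z) = (y, z, x) to each option, i.e. replace (x, y, z) by the transformed coordinates.
Substitute the transformed coordinates into each option and compare with the original:
(A) x + y + z  ->  (y) + (z) + (x) = x + y + z   [equals x + y + z: invariant]
(B) y + z  ->  (z) + (x) = x + z   [differs from y + z: not invariant]
(C) x^2 + y^2  ->  (y)^2 + (z)^2 = y^2 + z^2   [differs from x^2 + y^2: not invariant]
(D) xy  ->  (y)(z) = yz   [differs from xy: not invariant]

Only option (A), x + y + z, is unchanged by the transformation.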